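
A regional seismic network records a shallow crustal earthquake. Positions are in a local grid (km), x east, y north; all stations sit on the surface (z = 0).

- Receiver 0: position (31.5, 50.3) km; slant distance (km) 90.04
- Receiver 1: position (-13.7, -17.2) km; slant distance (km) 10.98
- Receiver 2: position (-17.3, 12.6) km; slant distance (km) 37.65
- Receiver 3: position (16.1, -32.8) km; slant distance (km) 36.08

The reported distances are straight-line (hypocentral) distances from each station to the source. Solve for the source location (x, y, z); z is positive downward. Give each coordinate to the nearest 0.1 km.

x ≈ -18.3 km, y ≈ -24.4 km, depth ≈ 6.9 km

Each station gives a sphere (x−x_i)² + (y−y_i)² + z² = d_i² (stations at z=0).
Subtracting the Receiver 0 sphere from Receiver 1 and Receiver 2: z² cancels, leaving linear equations in x and y:
-90.4 x − 135.0 y = 4947.83
-97.6 x − 75.4 y = 3625.39
Solving: x ≈ -18.296, y ≈ -24.399 km (keep extra digits for the depth step; rounded: -18.3, -24.4).
Then from the Receiver 0 sphere: z² = 90.04² − (x − 31.5)² − (y − 50.3)² with x = -18.296, y = -24.399, so z ≈ 6.901 ≈ 6.9 km.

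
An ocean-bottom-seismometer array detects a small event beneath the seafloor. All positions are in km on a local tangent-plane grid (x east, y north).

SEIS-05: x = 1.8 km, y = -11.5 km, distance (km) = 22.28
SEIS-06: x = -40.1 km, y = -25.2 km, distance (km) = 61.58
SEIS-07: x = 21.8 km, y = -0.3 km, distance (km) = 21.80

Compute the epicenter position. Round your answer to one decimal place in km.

Circle about each station: (x − 1.8)² + (y + 11.5)² = 22.28²; (x + 40.1)² + (y + 25.2)² = 61.58²; (x − 21.8)² + (y + 0.3)² = 21.80².
Subtracting the SEIS-05 equation from the SEIS-06 and SEIS-07 equations removes the quadratic terms:
-83.8 x − 27.4 y = -1188.14
40.0 x + 22.4 y = 361.00
Solving the 2×2 system: x ≈ 21.4, y ≈ -22.1 km.
Check against SEIS-05 (with the unrounded x, y): √((x − 1.8)²+(y + 11.5)²) = 22.30 ≈ 22.28 km. ✓

(21.4, -22.1)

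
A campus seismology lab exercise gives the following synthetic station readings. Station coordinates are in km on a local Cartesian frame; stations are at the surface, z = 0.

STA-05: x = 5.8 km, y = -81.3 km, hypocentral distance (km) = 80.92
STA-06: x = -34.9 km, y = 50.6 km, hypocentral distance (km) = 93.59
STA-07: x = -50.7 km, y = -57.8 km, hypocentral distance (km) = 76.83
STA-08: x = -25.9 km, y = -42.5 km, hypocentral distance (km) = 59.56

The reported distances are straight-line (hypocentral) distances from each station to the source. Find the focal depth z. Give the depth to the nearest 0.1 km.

Each station gives a sphere (x−x_i)² + (y−y_i)² + z² = d_i² (stations at z=0).
Subtracting the STA-05 sphere from STA-06 and STA-07: z² cancels, leaving linear equations in x and y:
-81.4 x + 263.8 y = -5076.00
-113.0 x + 47.0 y = -86.80
Solving: x ≈ -8.300, y ≈ -21.803 km (keep extra digits for the depth step; rounded: -8.3, -21.8).
Then from the STA-05 sphere: z² = 80.92² − (x − 5.8)² − (y + 81.3)² with x = -8.300, y = -21.803, so z ≈ 53.003 ≈ 53.0 km.

z ≈ 53.0 km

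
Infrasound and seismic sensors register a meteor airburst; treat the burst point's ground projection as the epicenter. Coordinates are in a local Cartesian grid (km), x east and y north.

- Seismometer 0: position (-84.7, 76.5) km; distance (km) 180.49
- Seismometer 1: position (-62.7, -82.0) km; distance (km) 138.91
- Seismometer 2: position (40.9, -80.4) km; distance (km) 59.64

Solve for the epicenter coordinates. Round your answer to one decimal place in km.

(64.2, -25.5)

Circle about each station: (x + 84.7)² + (y − 76.5)² = 180.49²; (x + 62.7)² + (y + 82.0)² = 138.91²; (x − 40.9)² + (y + 80.4)² = 59.64².
Subtracting pairs of circle equations eliminates x²+y² and gives linear equations (the radical axes):
44.0 x − 317.0 y = 10909.60
251.2 x − 313.8 y = 24130.34
Solving the 2×2 system: x ≈ 64.2, y ≈ -25.5 km.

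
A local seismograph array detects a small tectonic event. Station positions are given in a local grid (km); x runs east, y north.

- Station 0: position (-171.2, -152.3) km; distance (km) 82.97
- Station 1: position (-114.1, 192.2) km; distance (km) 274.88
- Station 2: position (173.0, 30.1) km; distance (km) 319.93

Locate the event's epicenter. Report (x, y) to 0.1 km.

Circle about each station: (x + 171.2)² + (y + 152.3)² = 82.97²; (x + 114.1)² + (y − 192.2)² = 274.88²; (x − 173.0)² + (y − 30.1)² = 319.93².
Subtracting pairs of circle equations eliminates x²+y² and gives linear equations (the radical axes):
114.2 x + 689.0 y = -71220.07
688.4 x + 364.8 y = -117140.90
Solving the 2×2 system: x ≈ -126.5, y ≈ -82.4 km.
Check against Station 0 (with the unrounded x, y): √((x + 171.2)²+(y + 152.3)²) = 82.97 ≈ 82.97 km. ✓

x ≈ -126.5 km, y ≈ -82.4 km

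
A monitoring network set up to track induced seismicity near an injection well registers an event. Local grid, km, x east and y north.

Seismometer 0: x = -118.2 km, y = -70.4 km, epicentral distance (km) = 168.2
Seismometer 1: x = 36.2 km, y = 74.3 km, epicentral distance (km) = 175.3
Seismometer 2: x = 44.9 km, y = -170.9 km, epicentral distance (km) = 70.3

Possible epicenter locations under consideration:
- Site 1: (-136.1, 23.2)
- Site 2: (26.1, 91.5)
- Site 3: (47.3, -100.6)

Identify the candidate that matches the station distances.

Site 3

For each candidate, compare |candidate − station| to the reported distance:
Site 1: residuals Seismometer 0 72.9, Seismometer 1 4.4, Seismometer 2 195.1 → max 195.1 km
Site 2: residuals Seismometer 0 48.7, Seismometer 1 155.4, Seismometer 2 192.8 → max 192.8 km
Site 3: residuals Seismometer 0 0.0, Seismometer 1 0.0, Seismometer 2 0.0 → max 0.0 km
Only Site 3 has all residuals ≈ 0.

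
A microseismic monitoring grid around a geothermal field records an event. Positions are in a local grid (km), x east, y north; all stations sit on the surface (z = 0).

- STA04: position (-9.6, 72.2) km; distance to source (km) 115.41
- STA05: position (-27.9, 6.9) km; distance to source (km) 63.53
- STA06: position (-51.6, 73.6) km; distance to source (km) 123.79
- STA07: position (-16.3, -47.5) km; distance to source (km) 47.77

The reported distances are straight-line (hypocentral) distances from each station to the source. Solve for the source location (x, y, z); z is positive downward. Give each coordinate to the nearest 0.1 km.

(-10.3, -33.9, 45.4)

Each station gives a sphere (x−x_i)² + (y−y_i)² + z² = d_i² (stations at z=0).
Subtracting the STA04 sphere from STA05 and STA06: z² cancels, leaving linear equations in x and y:
-36.6 x − 130.6 y = 4804.43
-84.0 x + 2.8 y = 770.02
Solving: x ≈ -10.297, y ≈ -33.902 km (keep extra digits for the depth step; rounded: -10.3, -33.9).
Then from the STA04 sphere: z² = 115.41² − (x + 9.6)² − (y − 72.2)² with x = -10.297, y = -33.902, so z ≈ 45.402 ≈ 45.4 km.
Check against STA07 (with the unrounded solution): distance 47.77 ≈ 47.77 km. ✓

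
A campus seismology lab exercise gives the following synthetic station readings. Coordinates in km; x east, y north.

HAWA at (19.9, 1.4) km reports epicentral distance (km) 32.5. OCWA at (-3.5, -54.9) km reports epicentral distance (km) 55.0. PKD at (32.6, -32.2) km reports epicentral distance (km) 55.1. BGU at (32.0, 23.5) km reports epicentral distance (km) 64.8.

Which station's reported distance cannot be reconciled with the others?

Solve using three stations at a time. Using HAWA, OCWA, PKD (subtract circle equations pairwise → linear system) gives (x, y) ≈ (-12.6, -0.6).
Distances from that point to each station vs reported:
  HAWA: calculated 32.6 vs reported 32.5 → residual 0.1 km
  OCWA: calculated 55.0 vs reported 55.0 → residual 0.0 km
  PKD: calculated 55.1 vs reported 55.1 → residual 0.0 km
  BGU: calculated 50.7 vs reported 64.8 → residual 14.1 km
HAWA, OCWA, PKD are mutually consistent (residuals ≈ 0); BGU is off by 14.1 km.

BGU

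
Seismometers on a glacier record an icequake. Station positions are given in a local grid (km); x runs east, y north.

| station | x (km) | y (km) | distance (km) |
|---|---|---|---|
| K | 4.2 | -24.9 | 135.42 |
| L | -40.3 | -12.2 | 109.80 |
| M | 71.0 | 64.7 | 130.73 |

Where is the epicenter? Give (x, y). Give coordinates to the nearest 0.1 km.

Circle about each station: (x − 4.2)² + (y + 24.9)² = 135.42²; (x + 40.3)² + (y + 12.2)² = 109.80²; (x − 71.0)² + (y − 64.7)² = 130.73².
Subtracting the K equation from the L and M equations removes the quadratic terms:
-89.0 x + 25.4 y = 7417.82
133.6 x + 179.2 y = 9837.68
Solving the 2×2 system: x ≈ -55.8, y ≈ 96.5 km.

(-55.8, 96.5)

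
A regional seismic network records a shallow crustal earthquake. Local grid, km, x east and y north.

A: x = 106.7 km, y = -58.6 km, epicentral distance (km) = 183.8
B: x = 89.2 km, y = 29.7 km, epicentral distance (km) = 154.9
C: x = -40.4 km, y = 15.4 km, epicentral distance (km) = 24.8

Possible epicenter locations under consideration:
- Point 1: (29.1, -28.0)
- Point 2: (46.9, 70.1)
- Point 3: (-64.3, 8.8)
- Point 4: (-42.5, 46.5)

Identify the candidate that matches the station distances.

For each candidate, compare |candidate − station| to the reported distance:
Point 1: residuals A 100.4, B 71.6, C 57.1 → max 100.4 km
Point 2: residuals A 41.9, B 96.4, C 78.2 → max 96.4 km
Point 3: residuals A 0.0, B 0.0, C 0.0 → max 0.0 km
Point 4: residuals A 1.3, B 22.1, C 6.4 → max 22.1 km
Only Point 3 has all residuals ≈ 0.

Point 3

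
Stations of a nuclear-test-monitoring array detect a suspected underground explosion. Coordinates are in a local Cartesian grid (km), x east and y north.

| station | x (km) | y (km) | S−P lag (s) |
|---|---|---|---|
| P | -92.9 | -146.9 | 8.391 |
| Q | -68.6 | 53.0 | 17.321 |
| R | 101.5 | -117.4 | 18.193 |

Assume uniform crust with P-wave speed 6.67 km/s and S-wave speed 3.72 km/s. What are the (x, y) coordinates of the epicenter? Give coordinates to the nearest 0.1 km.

Distance from S−P lag: d = Δt · v_P v_S / (v_P − v_S) = Δt · (6.67·3.72)/(6.67−3.72) ≈ 8.4110·Δt.
So d_P = 70.58, d_Q = 145.69, d_R = 153.02 km.
Circle about each station: (x + 92.9)² + (y + 146.9)² = 70.58²; (x + 68.6)² + (y − 53.0)² = 145.69²; (x − 101.5)² + (y + 117.4)² = 153.02².
Subtracting the P equation from the Q and R equations removes the quadratic terms:
48.6 x + 399.8 y = -38939.10
388.8 x + 59.0 y = -24558.59
Solving the 2×2 system: x ≈ -49.3, y ≈ -91.4 km.
Check against P (with the unrounded x, y): √((x + 92.9)²+(y + 146.9)²) = 70.58 ≈ 70.58 km. ✓

x ≈ -49.3 km, y ≈ -91.4 km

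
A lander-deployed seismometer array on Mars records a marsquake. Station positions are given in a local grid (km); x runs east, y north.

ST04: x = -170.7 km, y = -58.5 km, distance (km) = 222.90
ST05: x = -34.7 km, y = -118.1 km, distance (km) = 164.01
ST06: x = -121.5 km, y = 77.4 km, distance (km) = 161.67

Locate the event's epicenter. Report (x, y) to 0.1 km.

Circle about each station: (x + 170.7)² + (y + 58.5)² = 222.90²; (x + 34.7)² + (y + 118.1)² = 164.01²; (x + 121.5)² + (y − 77.4)² = 161.67².
Subtracting the ST04 equation from the ST05 and ST06 equations removes the quadratic terms:
272.0 x − 119.2 y = 5376.09
98.4 x + 271.8 y = 11739.49
Solving the 2×2 system: x ≈ 33.4, y ≈ 31.1 km.
Check against ST04 (with the unrounded x, y): √((x + 170.7)²+(y + 58.5)²) = 222.90 ≈ 222.90 km. ✓

x ≈ 33.4 km, y ≈ 31.1 km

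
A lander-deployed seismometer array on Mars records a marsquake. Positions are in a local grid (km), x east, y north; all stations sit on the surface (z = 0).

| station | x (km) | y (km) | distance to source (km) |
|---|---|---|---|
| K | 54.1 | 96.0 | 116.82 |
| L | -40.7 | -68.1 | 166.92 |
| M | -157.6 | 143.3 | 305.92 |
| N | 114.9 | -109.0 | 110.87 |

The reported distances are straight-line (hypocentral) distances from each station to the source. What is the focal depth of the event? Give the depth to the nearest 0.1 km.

depth ≈ 29.7 km

Each station gives a sphere (x−x_i)² + (y−y_i)² + z² = d_i² (stations at z=0).
Subtracting the K sphere from L and M: z² cancels, leaving linear equations in x and y:
-189.6 x − 328.2 y = -20064.08
-423.4 x + 94.6 y = -46710.29
Solving: x ≈ 109.808, y ≈ -2.302 km (keep extra digits for the depth step; rounded: 109.8, -2.3).
Then from the K sphere: z² = 116.82² − (x − 54.1)² − (y − 96.0)² with x = 109.808, y = -2.302, so z ≈ 29.669 ≈ 29.7 km.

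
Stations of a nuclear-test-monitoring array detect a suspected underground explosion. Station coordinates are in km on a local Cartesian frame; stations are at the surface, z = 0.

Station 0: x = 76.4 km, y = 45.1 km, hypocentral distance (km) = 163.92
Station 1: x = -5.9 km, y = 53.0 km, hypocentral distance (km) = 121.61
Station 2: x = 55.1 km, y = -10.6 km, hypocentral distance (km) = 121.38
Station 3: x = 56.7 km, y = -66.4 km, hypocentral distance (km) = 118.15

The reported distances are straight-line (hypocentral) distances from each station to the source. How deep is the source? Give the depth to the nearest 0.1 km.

z ≈ 52.7 km

Each station gives a sphere (x−x_i)² + (y−y_i)² + z² = d_i² (stations at z=0).
Subtracting the Station 0 sphere from Station 1 and Station 2: z² cancels, leaving linear equations in x and y:
-164.6 x + 15.8 y = 7053.61
-42.6 x − 111.4 y = 7414.06
Solving: x ≈ -47.498, y ≈ -48.390 km (keep extra digits for the depth step; rounded: -47.5, -48.4).
Then from the Station 0 sphere: z² = 163.92² − (x − 76.4)² − (y − 45.1)² with x = -47.498, y = -48.390, so z ≈ 52.713 ≈ 52.7 km.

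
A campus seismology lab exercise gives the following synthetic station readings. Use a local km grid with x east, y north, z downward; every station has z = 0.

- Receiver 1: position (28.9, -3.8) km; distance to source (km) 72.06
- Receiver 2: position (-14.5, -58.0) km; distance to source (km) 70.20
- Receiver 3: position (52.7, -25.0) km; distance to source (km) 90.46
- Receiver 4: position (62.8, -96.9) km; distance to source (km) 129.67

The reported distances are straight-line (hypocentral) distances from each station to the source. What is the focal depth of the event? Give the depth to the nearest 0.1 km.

Each station gives a sphere (x−x_i)² + (y−y_i)² + z² = d_i² (stations at z=0).
Subtracting the Receiver 1 sphere from Receiver 2 and Receiver 3: z² cancels, leaving linear equations in x and y:
-86.8 x − 108.4 y = 2989.20
47.6 x − 42.4 y = -437.73
Solving: x ≈ -19.705, y ≈ -11.797 km (keep extra digits for the depth step; rounded: -19.7, -11.8).
Then from the Receiver 1 sphere: z² = 72.06² − (x − 28.9)² − (y + 3.8)² with x = -19.705, y = -11.797, so z ≈ 52.595 ≈ 52.6 km.

z ≈ 52.6 km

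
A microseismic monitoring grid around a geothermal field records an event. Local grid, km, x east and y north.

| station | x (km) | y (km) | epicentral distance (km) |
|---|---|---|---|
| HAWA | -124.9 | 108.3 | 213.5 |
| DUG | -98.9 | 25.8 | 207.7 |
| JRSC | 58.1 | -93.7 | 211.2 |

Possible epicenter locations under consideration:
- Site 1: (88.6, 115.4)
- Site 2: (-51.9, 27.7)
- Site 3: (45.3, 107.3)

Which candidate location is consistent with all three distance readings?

Site 1

For each candidate, compare |candidate − station| to the reported distance:
Site 1: residuals HAWA 0.1, DUG 0.1, JRSC 0.1 → max 0.1 km
Site 2: residuals HAWA 104.8, DUG 160.7, JRSC 47.4 → max 160.7 km
Site 3: residuals HAWA 43.3, DUG 42.1, JRSC 9.8 → max 43.3 km
Only Site 1 has all residuals ≈ 0.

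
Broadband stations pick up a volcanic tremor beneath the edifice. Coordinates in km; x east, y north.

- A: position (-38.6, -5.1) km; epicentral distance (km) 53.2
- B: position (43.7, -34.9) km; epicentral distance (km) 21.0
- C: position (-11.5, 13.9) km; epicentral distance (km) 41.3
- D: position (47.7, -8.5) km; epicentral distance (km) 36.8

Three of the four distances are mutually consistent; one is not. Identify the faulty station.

Solve using three stations at a time. Using A, C, D (subtract circle equations pairwise → linear system) gives (x, y) ≈ (12.6, -19.7).
Distances from that point to each station vs reported:
  A: calculated 53.2 vs reported 53.2 → residual 0.0 km
  B: calculated 34.6 vs reported 21.0 → residual 13.6 km
  C: calculated 41.3 vs reported 41.3 → residual 0.0 km
  D: calculated 36.8 vs reported 36.8 → residual 0.0 km
A, C, D are mutually consistent (residuals ≈ 0); B is off by 13.6 km.

B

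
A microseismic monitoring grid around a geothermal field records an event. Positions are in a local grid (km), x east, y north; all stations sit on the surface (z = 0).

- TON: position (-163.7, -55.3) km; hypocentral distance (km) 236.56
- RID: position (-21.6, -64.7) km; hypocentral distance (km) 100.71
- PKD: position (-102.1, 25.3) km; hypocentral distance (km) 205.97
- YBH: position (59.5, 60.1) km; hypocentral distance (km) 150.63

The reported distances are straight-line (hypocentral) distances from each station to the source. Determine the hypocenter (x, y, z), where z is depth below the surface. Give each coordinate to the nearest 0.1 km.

Each station gives a sphere (x−x_i)² + (y−y_i)² + z² = d_i² (stations at z=0).
Subtracting the TON sphere from RID and PKD: z² cancels, leaving linear equations in x and y:
284.2 x − 18.8 y = 20615.00
123.2 x + 161.2 y = -5254.29
Solving: x ≈ 66.994, y ≈ -83.796 km (keep extra digits for the depth step; rounded: 67.0, -83.8).
Then from the TON sphere: z² = 236.56² − (x + 163.7)² − (y + 55.3)² with x = 66.994, y = -83.796, so z ≈ 43.919 ≈ 43.9 km.

(67.0, -83.8, 43.9)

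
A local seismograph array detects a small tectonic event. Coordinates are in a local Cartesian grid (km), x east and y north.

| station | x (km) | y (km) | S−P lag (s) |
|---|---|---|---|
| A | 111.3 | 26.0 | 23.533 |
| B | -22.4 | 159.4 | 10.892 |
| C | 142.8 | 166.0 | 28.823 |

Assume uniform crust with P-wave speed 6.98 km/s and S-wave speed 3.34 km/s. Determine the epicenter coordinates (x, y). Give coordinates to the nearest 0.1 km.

-25.3 km east, 89.7 km north

Distance from S−P lag: d = Δt · v_P v_S / (v_P − v_S) = Δt · (6.98·3.34)/(6.98−3.34) ≈ 6.4047·Δt.
So d_A = 150.72, d_B = 69.76, d_C = 184.60 km.
Circle about each station: (x − 111.3)² + (y − 26.0)² = 150.72²; (x + 22.4)² + (y − 159.4)² = 69.76²; (x − 142.8)² + (y − 166.0)² = 184.60².
Subtracting the A equation from the B and C equations removes the quadratic terms:
-267.4 x + 266.8 y = 30696.49
63.0 x + 280.0 y = 23523.51
Solving the 2×2 system: x ≈ -25.3, y ≈ 89.7 km.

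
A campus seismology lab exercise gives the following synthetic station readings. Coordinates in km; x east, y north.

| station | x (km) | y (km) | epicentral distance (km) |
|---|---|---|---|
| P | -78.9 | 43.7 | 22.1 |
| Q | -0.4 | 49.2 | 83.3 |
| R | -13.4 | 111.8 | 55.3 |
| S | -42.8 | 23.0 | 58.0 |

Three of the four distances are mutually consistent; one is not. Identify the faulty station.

R

Solve using three stations at a time. Using P, Q, S (subtract circle equations pairwise → linear system) gives (x, y) ≈ (-82.1, 65.8).
Distances from that point to each station vs reported:
  P: calculated 22.3 vs reported 22.1 → residual 0.2 km
  Q: calculated 83.4 vs reported 83.3 → residual 0.1 km
  R: calculated 82.7 vs reported 55.3 → residual 27.4 km
  S: calculated 58.1 vs reported 58.0 → residual 0.1 km
P, Q, S are mutually consistent (residuals ≈ 0); R is off by 27.4 km.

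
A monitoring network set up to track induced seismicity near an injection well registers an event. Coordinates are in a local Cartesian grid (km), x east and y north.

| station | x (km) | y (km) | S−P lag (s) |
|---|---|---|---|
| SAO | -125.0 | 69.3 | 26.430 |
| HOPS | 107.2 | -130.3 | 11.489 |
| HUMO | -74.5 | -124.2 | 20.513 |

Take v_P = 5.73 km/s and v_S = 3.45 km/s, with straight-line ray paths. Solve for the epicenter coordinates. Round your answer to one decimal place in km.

Distance from S−P lag: d = Δt · v_P v_S / (v_P − v_S) = Δt · (5.73·3.45)/(5.73−3.45) ≈ 8.6704·Δt.
So d_SAO = 229.16, d_HOPS = 99.61, d_HUMO = 177.86 km.
Circle about each station: (x + 125.0)² + (y − 69.3)² = 229.16²; (x − 107.2)² + (y + 130.3)² = 99.61²; (x + 74.5)² + (y + 124.2)² = 177.86².
Subtracting the SAO equation from the HOPS and HUMO equations removes the quadratic terms:
464.4 x − 399.2 y = 50634.59
101.0 x − 387.0 y = 21428.53
Solving the 2×2 system: x ≈ 79.2, y ≈ -34.7 km.
Check against SAO (with the unrounded x, y): √((x + 125.0)²+(y − 69.3)²) = 229.16 ≈ 229.16 km. ✓

(79.2, -34.7)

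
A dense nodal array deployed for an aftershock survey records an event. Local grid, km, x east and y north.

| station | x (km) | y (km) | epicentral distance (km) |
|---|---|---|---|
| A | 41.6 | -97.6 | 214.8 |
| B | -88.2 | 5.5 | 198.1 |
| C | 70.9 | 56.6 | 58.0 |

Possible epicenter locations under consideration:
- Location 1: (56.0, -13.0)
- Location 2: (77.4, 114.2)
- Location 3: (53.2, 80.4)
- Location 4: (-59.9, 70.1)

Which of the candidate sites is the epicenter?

For each candidate, compare |candidate − station| to the reported distance:
Location 1: residuals A 129.0, B 52.7, C 13.2 → max 129.0 km
Location 2: residuals A 0.0, B 0.0, C 0.0 → max 0.0 km
Location 3: residuals A 36.4, B 38.1, C 28.3 → max 38.1 km
Location 4: residuals A 18.8, B 127.6, C 73.5 → max 127.6 km
Only Location 2 has all residuals ≈ 0.

Location 2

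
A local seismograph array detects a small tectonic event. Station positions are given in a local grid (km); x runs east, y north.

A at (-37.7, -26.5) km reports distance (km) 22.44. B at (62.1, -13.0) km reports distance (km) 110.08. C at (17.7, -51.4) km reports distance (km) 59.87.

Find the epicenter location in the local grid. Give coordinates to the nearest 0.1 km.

Circle about each station: (x + 37.7)² + (y + 26.5)² = 22.44²; (x − 62.1)² + (y + 13.0)² = 110.08²; (x − 17.7)² + (y + 51.4)² = 59.87².
Subtracting the A equation from the B and C equations removes the quadratic terms:
199.6 x + 27.0 y = -9712.18
110.8 x − 49.8 y = -2249.15
Solving the 2×2 system: x ≈ -42.1, y ≈ -48.5 km.
Check against A (with the unrounded x, y): √((x + 37.7)²+(y + 26.5)²) = 22.43 ≈ 22.44 km. ✓

x ≈ -42.1 km, y ≈ -48.5 km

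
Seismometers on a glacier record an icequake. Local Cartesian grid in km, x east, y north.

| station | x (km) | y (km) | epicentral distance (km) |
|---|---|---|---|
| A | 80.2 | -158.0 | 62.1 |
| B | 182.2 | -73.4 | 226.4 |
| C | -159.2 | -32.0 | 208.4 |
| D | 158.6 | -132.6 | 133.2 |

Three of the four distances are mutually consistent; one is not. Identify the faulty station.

Solve using three stations at a time. Using A, C, D (subtract circle equations pairwise → linear system) gives (x, y) ≈ (25.4, -128.6).
Distances from that point to each station vs reported:
  A: calculated 62.1 vs reported 62.1 → residual 0.0 km
  B: calculated 166.2 vs reported 226.4 → residual 60.2 km
  C: calculated 208.4 vs reported 208.4 → residual 0.0 km
  D: calculated 133.2 vs reported 133.2 → residual 0.0 km
A, C, D are mutually consistent (residuals ≈ 0); B is off by 60.2 km.

B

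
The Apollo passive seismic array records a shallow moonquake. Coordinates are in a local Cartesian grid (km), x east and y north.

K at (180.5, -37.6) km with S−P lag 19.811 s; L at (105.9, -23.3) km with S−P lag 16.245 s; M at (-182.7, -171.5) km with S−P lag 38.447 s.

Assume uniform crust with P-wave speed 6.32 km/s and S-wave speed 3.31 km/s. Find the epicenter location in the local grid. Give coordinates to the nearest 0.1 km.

(81.8, -133.6)

Distance from S−P lag: d = Δt · v_P v_S / (v_P − v_S) = Δt · (6.32·3.31)/(6.32−3.31) ≈ 6.9499·Δt.
So d_K = 137.68, d_L = 112.90, d_M = 267.20 km.
Circle about each station: (x − 180.5)² + (y + 37.6)² = 137.68²; (x − 105.9)² + (y + 23.3)² = 112.90²; (x + 182.7)² + (y + 171.5)² = 267.20².
Subtracting the K equation from the L and M equations removes the quadratic terms:
-149.2 x + 28.6 y = -16026.94
-726.4 x − 267.8 y = -23642.53
Solving the 2×2 system: x ≈ 81.8, y ≈ -133.6 km.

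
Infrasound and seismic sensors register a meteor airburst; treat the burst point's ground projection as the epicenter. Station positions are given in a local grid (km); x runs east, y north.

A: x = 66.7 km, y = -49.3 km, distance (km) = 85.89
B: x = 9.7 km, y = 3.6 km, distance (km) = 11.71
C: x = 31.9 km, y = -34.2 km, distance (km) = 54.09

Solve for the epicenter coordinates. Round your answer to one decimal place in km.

10.1 km east, 15.3 km north

Circle about each station: (x − 66.7)² + (y + 49.3)² = 85.89²; (x − 9.7)² + (y − 3.6)² = 11.71²; (x − 31.9)² + (y + 34.2)² = 54.09².
Subtracting the A equation from the B and C equations removes the quadratic terms:
-114.0 x + 105.8 y = 467.64
-69.6 x + 30.2 y = -240.77
Solving the 2×2 system: x ≈ 10.1, y ≈ 15.3 km.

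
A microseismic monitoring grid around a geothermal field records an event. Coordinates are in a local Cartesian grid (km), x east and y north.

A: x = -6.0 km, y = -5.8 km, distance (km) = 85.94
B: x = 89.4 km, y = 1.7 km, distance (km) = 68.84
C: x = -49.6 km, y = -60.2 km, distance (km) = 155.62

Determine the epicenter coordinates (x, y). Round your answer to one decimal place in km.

x ≈ 50.8 km, y ≈ 58.7 km

Circle about each station: (x + 6.0)² + (y + 5.8)² = 85.94²; (x − 89.4)² + (y − 1.7)² = 68.84²; (x + 49.6)² + (y + 60.2)² = 155.62².
Subtracting the A equation from the B and C equations removes the quadratic terms:
190.8 x + 15.0 y = 10572.35
-87.2 x − 108.8 y = -10817.34
Solving the 2×2 system: x ≈ 50.8, y ≈ 58.7 km.
Check against A (with the unrounded x, y): √((x + 6.0)²+(y + 5.8)²) = 85.95 ≈ 85.94 km. ✓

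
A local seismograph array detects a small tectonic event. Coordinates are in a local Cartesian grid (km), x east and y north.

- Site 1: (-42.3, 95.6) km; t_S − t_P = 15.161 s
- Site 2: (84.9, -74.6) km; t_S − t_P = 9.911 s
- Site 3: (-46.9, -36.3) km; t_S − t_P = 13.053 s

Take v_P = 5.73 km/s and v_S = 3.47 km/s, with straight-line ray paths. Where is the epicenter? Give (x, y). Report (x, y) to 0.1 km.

Distance from S−P lag: d = Δt · v_P v_S / (v_P − v_S) = Δt · (5.73·3.47)/(5.73−3.47) ≈ 8.7978·Δt.
So d_Site 1 = 133.38, d_Site 2 = 87.20, d_Site 3 = 114.84 km.
Circle about each station: (x + 42.3)² + (y − 95.6)² = 133.38²; (x − 84.9)² + (y + 74.6)² = 87.20²; (x + 46.9)² + (y + 36.3)² = 114.84².
Subtracting pairs of circle equations eliminates x²+y² and gives linear equations (the radical axes):
254.4 x − 340.4 y = 12030.90
-9.2 x − 263.8 y = -2809.35
Solving the 2×2 system: x ≈ 58.8, y ≈ 8.6 km.

58.8 km east, 8.6 km north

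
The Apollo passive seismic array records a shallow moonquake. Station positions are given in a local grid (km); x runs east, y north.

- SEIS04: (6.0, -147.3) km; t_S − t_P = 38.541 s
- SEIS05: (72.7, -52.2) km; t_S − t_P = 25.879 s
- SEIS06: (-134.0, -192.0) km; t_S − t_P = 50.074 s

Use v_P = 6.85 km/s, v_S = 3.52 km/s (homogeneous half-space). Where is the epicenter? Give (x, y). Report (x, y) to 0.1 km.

Distance from S−P lag: d = Δt · v_P v_S / (v_P − v_S) = Δt · (6.85·3.52)/(6.85−3.52) ≈ 7.2408·Δt.
So d_SEIS04 = 279.07, d_SEIS05 = 187.39, d_SEIS06 = 362.58 km.
Circle about each station: (x − 6.0)² + (y + 147.3)² = 279.07²; (x − 72.7)² + (y + 52.2)² = 187.39²; (x + 134.0)² + (y + 192.0)² = 362.58².
Subtracting the SEIS04 equation from the SEIS05 and SEIS06 equations removes the quadratic terms:
133.4 x + 190.2 y = 29041.89
-280.0 x − 89.4 y = -20497.48
Solving the 2×2 system: x ≈ 31.5, y ≈ 130.6 km.

(31.5, 130.6)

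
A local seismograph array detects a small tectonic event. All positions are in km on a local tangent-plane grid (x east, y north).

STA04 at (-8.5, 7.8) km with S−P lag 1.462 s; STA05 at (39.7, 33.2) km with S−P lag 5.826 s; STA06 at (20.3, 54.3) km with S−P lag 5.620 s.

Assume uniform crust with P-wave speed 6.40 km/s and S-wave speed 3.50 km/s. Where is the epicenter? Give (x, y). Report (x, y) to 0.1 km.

Distance from S−P lag: d = Δt · v_P v_S / (v_P − v_S) = Δt · (6.40·3.50)/(6.40−3.50) ≈ 7.7241·Δt.
So d_STA04 = 11.29, d_STA05 = 45.00, d_STA06 = 43.41 km.
Circle about each station: (x + 8.5)² + (y − 7.8)² = 11.29²; (x − 39.7)² + (y − 33.2)² = 45.00²; (x − 20.3)² + (y − 54.3)² = 43.41².
Subtracting the STA04 equation from the STA05 and STA06 equations removes the quadratic terms:
96.4 x + 50.8 y = 647.70
57.6 x + 93.0 y = 1470.53
Solving the 2×2 system: x ≈ -2.4, y ≈ 17.3 km.

x ≈ -2.4 km, y ≈ 17.3 km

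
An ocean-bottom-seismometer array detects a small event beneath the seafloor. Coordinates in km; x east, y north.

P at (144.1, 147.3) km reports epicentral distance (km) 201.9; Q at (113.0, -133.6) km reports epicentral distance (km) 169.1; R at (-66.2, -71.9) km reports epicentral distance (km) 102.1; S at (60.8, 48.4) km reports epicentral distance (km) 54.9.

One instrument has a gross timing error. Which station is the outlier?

Solve using three stations at a time. Using P, Q, R (subtract circle equations pairwise → linear system) gives (x, y) ≈ (7.6, -1.4).
Distances from that point to each station vs reported:
  P: calculated 201.9 vs reported 201.9 → residual 0.0 km
  Q: calculated 169.1 vs reported 169.1 → residual 0.0 km
  R: calculated 102.0 vs reported 102.1 → residual 0.1 km
  S: calculated 72.9 vs reported 54.9 → residual 18.0 km
P, Q, R are mutually consistent (residuals ≈ 0); S is off by 18.0 km.

S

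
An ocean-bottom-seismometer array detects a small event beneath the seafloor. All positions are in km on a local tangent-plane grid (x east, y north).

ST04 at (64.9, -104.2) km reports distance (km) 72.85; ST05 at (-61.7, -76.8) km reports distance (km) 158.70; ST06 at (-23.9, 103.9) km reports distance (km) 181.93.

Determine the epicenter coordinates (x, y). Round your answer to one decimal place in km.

91.8 km east, -36.5 km north

Circle about each station: (x − 64.9)² + (y + 104.2)² = 72.85²; (x + 61.7)² + (y + 76.8)² = 158.70²; (x + 23.9)² + (y − 103.9)² = 181.93².
Subtracting pairs of circle equations eliminates x²+y² and gives linear equations (the radical axes):
-253.2 x + 54.8 y = -25243.09
-177.6 x + 416.2 y = -31494.63
Solving the 2×2 system: x ≈ 91.8, y ≈ -36.5 km.
Check against ST04 (with the unrounded x, y): √((x − 64.9)²+(y + 104.2)²) = 72.85 ≈ 72.85 km. ✓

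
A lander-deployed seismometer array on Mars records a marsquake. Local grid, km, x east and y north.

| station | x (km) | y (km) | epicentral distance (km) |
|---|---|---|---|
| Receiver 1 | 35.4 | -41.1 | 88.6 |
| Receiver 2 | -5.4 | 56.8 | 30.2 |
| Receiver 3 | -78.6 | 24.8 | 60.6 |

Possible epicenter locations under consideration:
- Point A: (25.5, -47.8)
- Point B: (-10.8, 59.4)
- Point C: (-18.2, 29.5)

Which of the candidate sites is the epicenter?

For each candidate, compare |candidate − station| to the reported distance:
Point A: residuals Receiver 1 76.6, Receiver 2 78.9, Receiver 3 66.3 → max 78.9 km
Point B: residuals Receiver 1 22.0, Receiver 2 24.2, Receiver 3 15.5 → max 24.2 km
Point C: residuals Receiver 1 0.0, Receiver 2 0.0, Receiver 3 0.0 → max 0.0 km
Only Point C has all residuals ≈ 0.

Point C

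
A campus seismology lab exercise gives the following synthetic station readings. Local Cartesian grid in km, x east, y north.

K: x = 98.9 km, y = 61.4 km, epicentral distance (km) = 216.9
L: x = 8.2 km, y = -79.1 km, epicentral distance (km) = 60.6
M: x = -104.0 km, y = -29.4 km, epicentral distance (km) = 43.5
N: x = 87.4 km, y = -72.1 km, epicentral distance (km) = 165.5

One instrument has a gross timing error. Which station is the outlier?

Solve using three stations at a time. Using K, M, N (subtract circle equations pairwise → linear system) gives (x, y) ≈ (-77.9, -64.2).
Distances from that point to each station vs reported:
  K: calculated 216.9 vs reported 216.9 → residual 0.0 km
  L: calculated 87.4 vs reported 60.6 → residual 26.8 km
  M: calculated 43.5 vs reported 43.5 → residual 0.0 km
  N: calculated 165.5 vs reported 165.5 → residual 0.0 km
K, M, N are mutually consistent (residuals ≈ 0); L is off by 26.8 km.

L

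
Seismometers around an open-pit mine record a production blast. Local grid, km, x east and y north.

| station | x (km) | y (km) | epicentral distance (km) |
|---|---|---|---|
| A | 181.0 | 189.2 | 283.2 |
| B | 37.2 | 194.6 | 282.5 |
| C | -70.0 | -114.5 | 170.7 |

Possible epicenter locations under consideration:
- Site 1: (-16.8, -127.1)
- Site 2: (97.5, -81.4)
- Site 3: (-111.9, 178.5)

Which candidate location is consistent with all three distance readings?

Site 2

For each candidate, compare |candidate − station| to the reported distance:
Site 1: residuals A 89.9, B 43.7, C 116.0 → max 116.0 km
Site 2: residuals A 0.0, B 0.0, C 0.0 → max 0.0 km
Site 3: residuals A 9.9, B 132.5, C 125.3 → max 132.5 km
Only Site 2 has all residuals ≈ 0.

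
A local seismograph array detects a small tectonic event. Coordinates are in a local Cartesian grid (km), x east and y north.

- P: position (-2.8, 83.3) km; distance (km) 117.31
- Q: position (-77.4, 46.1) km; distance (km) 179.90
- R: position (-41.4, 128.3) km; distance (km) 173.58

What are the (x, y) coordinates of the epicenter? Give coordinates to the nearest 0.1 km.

Circle about each station: (x + 2.8)² + (y − 83.3)² = 117.31²; (x + 77.4)² + (y − 46.1)² = 179.90²; (x + 41.4)² + (y − 128.3)² = 173.58².
Subtracting pairs of circle equations eliminates x²+y² and gives linear equations (the radical axes):
-149.2 x − 74.4 y = -17433.13
-77.2 x + 90.0 y = -5140.26
Solving the 2×2 system: x ≈ 101.8, y ≈ 30.2 km.

101.8 km east, 30.2 km north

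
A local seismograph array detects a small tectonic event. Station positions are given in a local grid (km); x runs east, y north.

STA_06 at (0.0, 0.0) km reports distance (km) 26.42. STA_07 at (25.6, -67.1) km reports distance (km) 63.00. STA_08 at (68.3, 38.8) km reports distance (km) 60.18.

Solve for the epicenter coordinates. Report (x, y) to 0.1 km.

x ≈ 26.1 km, y ≈ -4.1 km

Circle about each station: x² + y² = 26.42²; (x − 25.6)² + (y + 67.1)² = 63.00²; (x − 68.3)² + (y − 38.8)² = 60.18².
Subtracting pairs of circle equations eliminates x²+y² and gives linear equations (the radical axes):
51.2 x − 134.2 y = 1886.79
136.6 x + 77.6 y = 3246.71
Solving the 2×2 system: x ≈ 26.1, y ≈ -4.1 km.
Check against STA_06 (with the unrounded x, y): √(x²+y²) = 26.42 ≈ 26.42 km. ✓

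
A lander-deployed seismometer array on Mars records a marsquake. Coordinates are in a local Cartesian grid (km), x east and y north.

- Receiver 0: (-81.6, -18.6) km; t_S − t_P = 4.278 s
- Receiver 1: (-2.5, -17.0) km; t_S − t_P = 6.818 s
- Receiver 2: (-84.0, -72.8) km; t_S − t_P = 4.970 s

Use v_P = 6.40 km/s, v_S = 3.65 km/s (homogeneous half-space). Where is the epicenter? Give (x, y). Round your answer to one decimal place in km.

-54.4 km east, -42.7 km north

Distance from S−P lag: d = Δt · v_P v_S / (v_P − v_S) = Δt · (6.40·3.65)/(6.40−3.65) ≈ 8.4945·Δt.
So d_Receiver 0 = 36.34, d_Receiver 1 = 57.92, d_Receiver 2 = 42.22 km.
Circle about each station: (x + 81.6)² + (y + 18.6)² = 36.34²; (x + 2.5)² + (y + 17.0)² = 57.92²; (x + 84.0)² + (y + 72.8)² = 42.22².
Subtracting the Receiver 0 equation from the Receiver 1 and Receiver 2 equations removes the quadratic terms:
158.2 x + 3.2 y = -8743.40
-4.8 x − 108.4 y = 4889.39
Solving the 2×2 system: x ≈ -54.4, y ≈ -42.7 km.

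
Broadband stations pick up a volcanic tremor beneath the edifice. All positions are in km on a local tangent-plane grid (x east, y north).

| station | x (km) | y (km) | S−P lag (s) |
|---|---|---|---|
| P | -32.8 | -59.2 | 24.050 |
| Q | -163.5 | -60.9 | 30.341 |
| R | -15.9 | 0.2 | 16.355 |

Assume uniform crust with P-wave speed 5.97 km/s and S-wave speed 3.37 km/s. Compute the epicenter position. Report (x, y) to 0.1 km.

Distance from S−P lag: d = Δt · v_P v_S / (v_P − v_S) = Δt · (5.97·3.37)/(5.97−3.37) ≈ 7.7380·Δt.
So d_P = 186.10, d_Q = 234.78, d_R = 126.56 km.
Circle about each station: (x + 32.8)² + (y + 59.2)² = 186.10²; (x + 163.5)² + (y + 60.9)² = 234.78²; (x + 15.9)² + (y − 0.2)² = 126.56².
Subtracting the P equation from the Q and R equations removes the quadratic terms:
-261.4 x − 3.4 y = 5372.14
33.8 x + 118.8 y = 14288.15
Solving the 2×2 system: x ≈ -22.2, y ≈ 126.6 km.
Check against P (with the unrounded x, y): √((x + 32.8)²+(y + 59.2)²) = 186.09 ≈ 186.10 km. ✓

x ≈ -22.2 km, y ≈ 126.6 km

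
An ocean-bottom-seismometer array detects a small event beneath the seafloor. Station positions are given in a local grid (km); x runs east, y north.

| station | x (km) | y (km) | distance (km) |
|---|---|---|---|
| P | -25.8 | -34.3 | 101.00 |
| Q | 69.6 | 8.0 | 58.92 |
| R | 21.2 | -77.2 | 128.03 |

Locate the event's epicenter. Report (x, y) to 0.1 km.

Circle about each station: (x + 25.8)² + (y + 34.3)² = 101.00²; (x − 69.6)² + (y − 8.0)² = 58.92²; (x − 21.2)² + (y + 77.2)² = 128.03².
Subtracting the P equation from the Q and R equations removes the quadratic terms:
190.8 x + 84.6 y = 9795.46
94.0 x − 85.8 y = -1623.53
Solving the 2×2 system: x ≈ 28.9, y ≈ 50.6 km.

x ≈ 28.9 km, y ≈ 50.6 km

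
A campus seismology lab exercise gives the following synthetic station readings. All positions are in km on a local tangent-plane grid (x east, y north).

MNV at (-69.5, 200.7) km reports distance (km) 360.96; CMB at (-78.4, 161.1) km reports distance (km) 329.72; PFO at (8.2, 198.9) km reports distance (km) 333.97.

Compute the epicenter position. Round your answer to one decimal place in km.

Circle about each station: (x + 69.5)² + (y − 200.7)² = 360.96²; (x + 78.4)² + (y − 161.1)² = 329.72²; (x − 8.2)² + (y − 198.9)² = 333.97².
Subtracting the MNV equation from the CMB and PFO equations removes the quadratic terms:
-17.8 x − 79.2 y = 8565.87
155.4 x − 3.6 y = 13273.87
Solving the 2×2 system: x ≈ 82.5, y ≈ -126.7 km.
Check against MNV (with the unrounded x, y): √((x + 69.5)²+(y − 200.7)²) = 360.95 ≈ 360.96 km. ✓

x ≈ 82.5 km, y ≈ -126.7 km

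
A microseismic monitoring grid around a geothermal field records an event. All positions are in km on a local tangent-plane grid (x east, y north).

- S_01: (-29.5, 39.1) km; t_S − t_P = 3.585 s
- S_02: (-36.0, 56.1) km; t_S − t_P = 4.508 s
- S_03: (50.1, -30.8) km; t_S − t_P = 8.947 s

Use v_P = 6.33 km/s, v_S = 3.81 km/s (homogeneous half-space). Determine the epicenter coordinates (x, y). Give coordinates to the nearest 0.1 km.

(4.7, 41.8)

Distance from S−P lag: d = Δt · v_P v_S / (v_P − v_S) = Δt · (6.33·3.81)/(6.33−3.81) ≈ 9.5704·Δt.
So d_S_01 = 34.31, d_S_02 = 43.14, d_S_03 = 85.63 km.
Circle about each station: (x + 29.5)² + (y − 39.1)² = 34.31²; (x + 36.0)² + (y − 56.1)² = 43.14²; (x − 50.1)² + (y + 30.8)² = 85.63².
Subtracting pairs of circle equations eliminates x²+y² and gives linear equations (the radical axes):
-13.0 x + 34.0 y = 1360.27
159.2 x − 139.8 y = -5095.73
Solving the 2×2 system: x ≈ 4.7, y ≈ 41.8 km.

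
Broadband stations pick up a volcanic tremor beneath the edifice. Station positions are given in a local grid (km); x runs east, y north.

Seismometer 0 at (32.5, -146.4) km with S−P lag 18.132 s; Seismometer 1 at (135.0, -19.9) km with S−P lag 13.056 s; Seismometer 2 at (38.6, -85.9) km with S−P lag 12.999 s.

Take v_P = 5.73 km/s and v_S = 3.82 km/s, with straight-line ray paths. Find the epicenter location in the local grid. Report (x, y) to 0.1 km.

8.5 km east, 60.0 km north

Distance from S−P lag: d = Δt · v_P v_S / (v_P − v_S) = Δt · (5.73·3.82)/(5.73−3.82) ≈ 11.4600·Δt.
So d_Seismometer 0 = 207.79, d_Seismometer 1 = 149.62, d_Seismometer 2 = 148.97 km.
Circle about each station: (x − 32.5)² + (y + 146.4)² = 207.79²; (x − 135.0)² + (y + 19.9)² = 149.62²; (x − 38.6)² + (y + 85.9)² = 148.97².
Subtracting pairs of circle equations eliminates x²+y² and gives linear equations (the radical axes):
205.0 x + 253.0 y = 16922.34
12.2 x + 121.0 y = 7364.18
Solving the 2×2 system: x ≈ 8.5, y ≈ 60.0 km.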